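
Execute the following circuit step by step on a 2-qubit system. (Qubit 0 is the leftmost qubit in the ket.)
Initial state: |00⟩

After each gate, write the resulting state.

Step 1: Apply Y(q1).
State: i|01⟩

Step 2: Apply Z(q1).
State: -i|01⟩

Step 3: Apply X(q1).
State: -i|00⟩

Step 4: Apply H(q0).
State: -(1/√2)i|00⟩ - (1/√2)i|10⟩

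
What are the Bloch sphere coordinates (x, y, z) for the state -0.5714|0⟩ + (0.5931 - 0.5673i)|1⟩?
(-0.6778, 0.6483, -0.3471)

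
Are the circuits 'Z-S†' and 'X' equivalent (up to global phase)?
No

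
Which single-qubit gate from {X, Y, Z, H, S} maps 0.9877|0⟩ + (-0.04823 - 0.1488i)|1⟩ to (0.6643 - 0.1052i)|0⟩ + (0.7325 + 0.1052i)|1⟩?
H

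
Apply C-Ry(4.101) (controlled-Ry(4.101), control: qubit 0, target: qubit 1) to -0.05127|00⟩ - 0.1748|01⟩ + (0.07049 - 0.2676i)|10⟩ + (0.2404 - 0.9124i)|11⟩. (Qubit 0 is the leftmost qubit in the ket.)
-0.05127|00⟩ - 0.1748|01⟩ + (-0.2458 + 0.9329i)|10⟩ + (-0.04841 + 0.1837i)|11⟩

C-Ry(4.101) leaves the control-|0⟩ kets |00⟩, |01⟩ unchanged and applies Ry(4.101) to qubit 1 on the control-|1⟩ pair (|10⟩, |11⟩).
Ry(4.101) = [[cos(θ/2), −sin(θ/2)], [sin(θ/2), cos(θ/2)]]; θ = 4.101, cos(θ/2) ≈ -0.461516, sin(θ/2) ≈ 0.887132.
With a = amp(|10⟩) = (0.07049 - 0.2676i) and b = amp(|11⟩) = (0.2404 - 0.9124i):
new amp(|10⟩) = (-0.461516)·a + (-0.887132)·b = (-0.2458 + 0.9329i)
new amp(|11⟩) = (0.887132)·a + (-0.461516)·b = (-0.04841 + 0.1837i)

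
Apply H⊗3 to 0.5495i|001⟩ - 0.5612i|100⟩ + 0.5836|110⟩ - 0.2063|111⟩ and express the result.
(0.1334 - 0.004137i)|000⟩ + (0.2793 - 0.3927i)|001⟩ + (-0.1334 - 0.004137i)|010⟩ + (-0.2793 - 0.3927i)|011⟩ + (-0.1334 + 0.3927i)|100⟩ + (-0.2793 + 0.004137i)|101⟩ + (0.1334 + 0.3927i)|110⟩ + (0.2793 + 0.004137i)|111⟩

H⊗3 gives amp(|y⟩) = (1/2√2) Σ_x (−1)^(x·y) amp(|x⟩), where x·y is the number of positions in which both x and y have a 1.
|000⟩: (0.5495i - 0.5612i + 0.5836 - 0.2063)/(2√2) = (0.1334 - 0.004137i)
|001⟩: (-0.5495i - 0.5612i + 0.5836 + 0.2063)/(2√2) = (0.2793 - 0.3927i)
|010⟩: (0.5495i - 0.5612i - 0.5836 + 0.2063)/(2√2) = (-0.1334 - 0.004137i)
|011⟩: (-0.5495i - 0.5612i - 0.5836 - 0.2063)/(2√2) = (-0.2793 - 0.3927i)
|100⟩: (0.5495i + 0.5612i - 0.5836 + 0.2063)/(2√2) = (-0.1334 + 0.3927i)
|101⟩: (-0.5495i + 0.5612i - 0.5836 - 0.2063)/(2√2) = (-0.2793 + 0.004137i)
|110⟩: (0.5495i + 0.5612i + 0.5836 - 0.2063)/(2√2) = (0.1334 + 0.3927i)
|111⟩: (-0.5495i + 0.5612i + 0.5836 + 0.2063)/(2√2) = (0.2793 + 0.004137i)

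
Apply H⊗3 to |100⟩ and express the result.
1/√8|000⟩ + 1/√8|001⟩ + 1/√8|010⟩ + 1/√8|011⟩ - 1/√8|100⟩ - 1/√8|101⟩ - 1/√8|110⟩ - 1/√8|111⟩

H⊗3 gives amp(|y⟩) = (1/2√2) Σ_x (−1)^(x·y) amp(|x⟩), where x·y is the number of positions in which both x and y have a 1.
|000⟩: (1)/(2√2) = 1/√8
|001⟩: (1)/(2√2) = 1/√8
|010⟩: (1)/(2√2) = 1/√8
|011⟩: (1)/(2√2) = 1/√8
|100⟩: (-1)/(2√2) = -1/√8
|101⟩: (-1)/(2√2) = -1/√8
|110⟩: (-1)/(2√2) = -1/√8
|111⟩: (-1)/(2√2) = -1/√8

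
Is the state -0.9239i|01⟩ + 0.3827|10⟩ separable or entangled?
Entangled

Writing the state as a|00⟩ + b|01⟩ + c|10⟩ + d|11⟩, it is a product state iff ad − bc = 0.
Here (a, b, c, d) = (0, -0.9239i, 0.3827, 0): ad − bc = (0)(0) − (-0.9239i)(0.3827) = 0.3536i ≠ 0, so the state is entangled.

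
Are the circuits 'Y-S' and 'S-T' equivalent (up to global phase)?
No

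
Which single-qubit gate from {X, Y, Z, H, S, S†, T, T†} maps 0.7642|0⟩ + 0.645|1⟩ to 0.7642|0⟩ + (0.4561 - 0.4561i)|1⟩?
T†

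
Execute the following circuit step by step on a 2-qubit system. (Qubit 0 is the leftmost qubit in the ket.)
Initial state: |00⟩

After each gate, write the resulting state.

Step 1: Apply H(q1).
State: 1/√2|00⟩ + 1/√2|01⟩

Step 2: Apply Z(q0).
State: 1/√2|00⟩ + 1/√2|01⟩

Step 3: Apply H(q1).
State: |00⟩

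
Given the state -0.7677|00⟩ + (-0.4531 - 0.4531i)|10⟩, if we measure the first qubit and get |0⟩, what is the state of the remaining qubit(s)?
-|0⟩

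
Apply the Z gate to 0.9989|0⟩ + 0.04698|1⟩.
0.9989|0⟩ - 0.04698|1⟩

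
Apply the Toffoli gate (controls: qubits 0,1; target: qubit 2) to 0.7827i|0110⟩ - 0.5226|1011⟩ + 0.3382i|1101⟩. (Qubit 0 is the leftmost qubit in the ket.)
0.7827i|0110⟩ - 0.5226|1011⟩ + 0.3382i|1111⟩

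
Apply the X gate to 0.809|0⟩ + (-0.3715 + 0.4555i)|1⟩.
(-0.3715 + 0.4555i)|0⟩ + 0.809|1⟩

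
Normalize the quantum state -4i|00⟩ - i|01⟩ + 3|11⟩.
-0.7845i|00⟩ - 0.1961i|01⟩ + 0.5883|11⟩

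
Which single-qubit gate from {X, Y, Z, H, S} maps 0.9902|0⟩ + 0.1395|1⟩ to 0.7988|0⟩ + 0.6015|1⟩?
H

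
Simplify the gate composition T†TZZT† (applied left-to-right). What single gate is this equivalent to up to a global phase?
T†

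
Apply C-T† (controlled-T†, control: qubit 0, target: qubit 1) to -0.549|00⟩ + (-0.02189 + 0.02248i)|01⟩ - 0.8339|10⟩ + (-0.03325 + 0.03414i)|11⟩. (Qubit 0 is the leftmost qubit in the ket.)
-0.549|00⟩ + (-0.02189 + 0.02248i)|01⟩ - 0.8339|10⟩ + (0.0006293 + 0.04765i)|11⟩

C-T† leaves the control-|0⟩ kets |00⟩, |01⟩ unchanged and applies T† to qubit 1 on the control-|1⟩ pair (|10⟩, |11⟩).
T† = [[1, 0], [0, (1/√2 - (1/√2)i)]].
With a = amp(|10⟩) = -0.8339 and b = amp(|11⟩) = (-0.03325 + 0.03414i):
new amp(|10⟩) = (1)·a = -0.8339
new amp(|11⟩) = (1/√2 - (1/√2)i)·b = (0.0006293 + 0.04765i)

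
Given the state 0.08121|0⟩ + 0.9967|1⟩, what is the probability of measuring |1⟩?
0.9934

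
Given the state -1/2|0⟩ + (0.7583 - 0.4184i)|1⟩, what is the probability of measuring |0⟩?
1/4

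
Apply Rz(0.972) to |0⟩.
(0.8842 - 0.4671i)|0⟩

Rz(0.972) = [[e^(−iθ/2), 0], [0, e^(iθ/2)]] with e^(±iθ/2) = cos(θ/2) ± i·sin(θ/2); θ = 0.972, cos(θ/2) ≈ 0.884208, sin(θ/2) ≈ 0.467093.
With a = amp(|0⟩) = 1 and b = amp(|1⟩) = 0:
new amp(|0⟩) = (0.884208 - 0.467093i)·a = (0.8842 - 0.4671i)
new amp(|1⟩) = (0.884208 + 0.467093i)·b = 0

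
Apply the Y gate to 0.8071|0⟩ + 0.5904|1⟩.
-0.5904i|0⟩ + 0.8071i|1⟩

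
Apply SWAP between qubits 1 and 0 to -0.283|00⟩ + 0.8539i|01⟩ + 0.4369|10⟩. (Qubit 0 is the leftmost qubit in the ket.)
-0.283|00⟩ + 0.4369|01⟩ + 0.8539i|10⟩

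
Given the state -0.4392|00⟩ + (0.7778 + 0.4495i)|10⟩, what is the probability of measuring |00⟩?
0.1929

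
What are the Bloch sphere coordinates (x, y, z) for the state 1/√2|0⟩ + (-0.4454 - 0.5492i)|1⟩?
(-0.6299, -0.7767, -0.0000018)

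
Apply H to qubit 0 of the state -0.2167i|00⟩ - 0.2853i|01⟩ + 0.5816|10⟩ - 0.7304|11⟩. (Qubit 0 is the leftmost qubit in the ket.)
(0.4113 - 0.1532i)|00⟩ + (-0.5165 - 0.2017i)|01⟩ + (-0.4113 - 0.1532i)|10⟩ + (0.5165 - 0.2017i)|11⟩

H on qubit 0 mixes each pair of kets that differ only in qubit 0: amplitudes (a, b) of (|…0…⟩, |…1…⟩) become ((a + b)/√2, (a − b)/√2). Kets absent from the input have amplitude 0.
(|00⟩, |10⟩): (a, b) = (-0.2167i, 0.5816) → ((0.4113 - 0.1532i), (-0.4113 - 0.1532i))
(|01⟩, |11⟩): (a, b) = (-0.2853i, -0.7304) → ((-0.5165 - 0.2017i), (0.5165 - 0.2017i))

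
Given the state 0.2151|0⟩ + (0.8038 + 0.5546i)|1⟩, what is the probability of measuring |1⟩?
0.9537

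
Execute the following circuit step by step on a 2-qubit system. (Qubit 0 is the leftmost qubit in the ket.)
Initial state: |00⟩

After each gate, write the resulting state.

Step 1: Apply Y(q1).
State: i|01⟩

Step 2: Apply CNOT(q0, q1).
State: i|01⟩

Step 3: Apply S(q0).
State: i|01⟩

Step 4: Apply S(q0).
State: i|01⟩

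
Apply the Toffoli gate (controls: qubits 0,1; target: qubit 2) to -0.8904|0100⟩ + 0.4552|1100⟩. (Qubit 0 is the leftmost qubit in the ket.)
-0.8904|0100⟩ + 0.4552|1110⟩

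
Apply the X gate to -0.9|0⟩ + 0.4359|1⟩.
0.4359|0⟩ - 0.9|1⟩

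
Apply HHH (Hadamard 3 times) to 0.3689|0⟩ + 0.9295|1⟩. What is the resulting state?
0.9181|0⟩ - 0.3964|1⟩

H² = I, so H^3 = H: a single Hadamard. With (a, b) = (0.3689, 0.9295), H gives ((a + b)/√2, (a − b)/√2) = (0.9181, -0.3964).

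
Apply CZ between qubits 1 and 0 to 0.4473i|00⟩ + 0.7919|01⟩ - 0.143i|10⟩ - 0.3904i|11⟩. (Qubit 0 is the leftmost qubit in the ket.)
0.4473i|00⟩ + 0.7919|01⟩ - 0.143i|10⟩ + 0.3904i|11⟩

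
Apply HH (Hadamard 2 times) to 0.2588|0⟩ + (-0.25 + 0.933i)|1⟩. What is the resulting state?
0.2588|0⟩ + (-0.25 + 0.933i)|1⟩

H² = I, so an even number of Hadamards cancels: H^2 = I and the state is unchanged.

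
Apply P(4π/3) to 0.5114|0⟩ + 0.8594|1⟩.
0.5114|0⟩ + (-0.4297 - 0.7443i)|1⟩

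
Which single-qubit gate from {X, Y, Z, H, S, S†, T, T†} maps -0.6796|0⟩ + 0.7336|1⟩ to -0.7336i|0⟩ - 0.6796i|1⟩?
Y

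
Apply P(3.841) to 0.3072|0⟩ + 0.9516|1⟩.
0.3072|0⟩ + (-0.7282 - 0.6126i)|1⟩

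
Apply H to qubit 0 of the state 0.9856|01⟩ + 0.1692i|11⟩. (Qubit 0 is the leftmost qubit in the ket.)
(0.6969 + 0.1196i)|01⟩ + (0.6969 - 0.1196i)|11⟩

H on qubit 0 mixes each pair of kets that differ only in qubit 0: amplitudes (a, b) of (|…0…⟩, |…1…⟩) become ((a + b)/√2, (a − b)/√2). Kets absent from the input have amplitude 0.
(|01⟩, |11⟩): (a, b) = (0.9856, 0.1692i) → ((0.6969 + 0.1196i), (0.6969 - 0.1196i))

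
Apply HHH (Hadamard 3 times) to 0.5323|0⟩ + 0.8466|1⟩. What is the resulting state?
0.975|0⟩ - 0.2222|1⟩

H² = I, so H^3 = H: a single Hadamard. With (a, b) = (0.5323, 0.8466), H gives ((a + b)/√2, (a − b)/√2) = (0.975, -0.2222).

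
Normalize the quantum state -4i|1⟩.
-i|1⟩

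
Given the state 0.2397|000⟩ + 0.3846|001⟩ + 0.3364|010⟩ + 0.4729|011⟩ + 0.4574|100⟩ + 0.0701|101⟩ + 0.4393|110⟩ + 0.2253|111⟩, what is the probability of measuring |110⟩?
0.193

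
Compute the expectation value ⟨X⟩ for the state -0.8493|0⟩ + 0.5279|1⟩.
-0.8967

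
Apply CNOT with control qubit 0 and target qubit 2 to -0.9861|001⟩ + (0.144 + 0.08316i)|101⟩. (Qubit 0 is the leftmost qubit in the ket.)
-0.9861|001⟩ + (0.144 + 0.08316i)|100⟩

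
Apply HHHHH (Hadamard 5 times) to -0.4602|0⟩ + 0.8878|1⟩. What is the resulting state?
0.3024|0⟩ - 0.9532|1⟩

H² = I, so H^5 = H: a single Hadamard. With (a, b) = (-0.4602, 0.8878), H gives ((a + b)/√2, (a − b)/√2) = (0.3024, -0.9532).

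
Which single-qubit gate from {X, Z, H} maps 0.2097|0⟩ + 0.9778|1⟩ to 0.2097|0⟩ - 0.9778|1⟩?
Z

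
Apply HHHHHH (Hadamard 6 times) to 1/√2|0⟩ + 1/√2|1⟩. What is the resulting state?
1/√2|0⟩ + 1/√2|1⟩

H² = I, so an even number of Hadamards cancels: H^6 = I and the state is unchanged.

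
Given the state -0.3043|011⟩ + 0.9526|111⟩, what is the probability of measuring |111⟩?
0.9074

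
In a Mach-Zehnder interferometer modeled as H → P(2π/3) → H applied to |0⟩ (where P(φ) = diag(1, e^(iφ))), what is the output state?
(0.25 + 0.433i)|0⟩ + (0.75 - 0.433i)|1⟩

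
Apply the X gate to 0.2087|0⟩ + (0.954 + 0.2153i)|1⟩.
(0.954 + 0.2153i)|0⟩ + 0.2087|1⟩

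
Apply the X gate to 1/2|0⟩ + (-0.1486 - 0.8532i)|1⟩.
(-0.1486 - 0.8532i)|0⟩ + 1/2|1⟩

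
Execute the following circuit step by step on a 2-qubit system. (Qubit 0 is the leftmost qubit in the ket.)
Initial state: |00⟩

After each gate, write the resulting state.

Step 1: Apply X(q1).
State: |01⟩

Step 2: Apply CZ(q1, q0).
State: |01⟩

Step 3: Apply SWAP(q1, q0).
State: |10⟩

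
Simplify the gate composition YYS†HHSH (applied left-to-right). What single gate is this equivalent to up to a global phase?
H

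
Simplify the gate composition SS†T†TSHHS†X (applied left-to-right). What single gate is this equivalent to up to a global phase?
X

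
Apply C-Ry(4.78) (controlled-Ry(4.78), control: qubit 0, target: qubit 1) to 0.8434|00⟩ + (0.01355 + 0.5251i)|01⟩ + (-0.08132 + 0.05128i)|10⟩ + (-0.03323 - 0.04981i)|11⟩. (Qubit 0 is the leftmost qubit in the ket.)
0.8434|00⟩ + (0.01355 + 0.5251i)|01⟩ + (0.0821 - 0.003455i)|10⟩ + (-0.03125 + 0.07141i)|11⟩

C-Ry(4.78) leaves the control-|0⟩ kets |00⟩, |01⟩ unchanged and applies Ry(4.78) to qubit 1 on the control-|1⟩ pair (|10⟩, |11⟩).
Ry(4.78) = [[cos(θ/2), −sin(θ/2)], [sin(θ/2), cos(θ/2)]]; θ = 4.78, cos(θ/2) ≈ -0.730602, sin(θ/2) ≈ 0.682803.
With a = amp(|10⟩) = (-0.08132 + 0.05128i) and b = amp(|11⟩) = (-0.03323 - 0.04981i):
new amp(|10⟩) = (-0.730602)·a + (-0.682803)·b = (0.0821 - 0.003455i)
new amp(|11⟩) = (0.682803)·a + (-0.730602)·b = (-0.03125 + 0.07141i)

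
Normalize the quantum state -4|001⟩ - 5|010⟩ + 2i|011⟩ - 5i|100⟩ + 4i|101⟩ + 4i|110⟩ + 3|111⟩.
-0.3797|001⟩ - 0.4746|010⟩ + 0.1898i|011⟩ - 0.4746i|100⟩ + 0.3797i|101⟩ + 0.3797i|110⟩ + 0.2847|111⟩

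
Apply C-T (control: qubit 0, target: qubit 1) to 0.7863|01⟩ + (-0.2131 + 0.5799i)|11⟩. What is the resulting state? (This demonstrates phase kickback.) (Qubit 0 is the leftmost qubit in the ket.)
0.7863|01⟩ + (-0.5607 + 0.2594i)|11⟩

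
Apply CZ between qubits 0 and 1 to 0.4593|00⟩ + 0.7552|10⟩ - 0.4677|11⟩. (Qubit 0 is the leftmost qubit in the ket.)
0.4593|00⟩ + 0.7552|10⟩ + 0.4677|11⟩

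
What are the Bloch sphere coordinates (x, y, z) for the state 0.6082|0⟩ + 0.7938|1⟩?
(0.9656, 0, -0.2602)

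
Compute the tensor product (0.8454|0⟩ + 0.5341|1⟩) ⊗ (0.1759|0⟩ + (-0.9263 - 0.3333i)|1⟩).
0.1487|00⟩ + (-0.7831 - 0.2818i)|01⟩ + 0.09395|10⟩ + (-0.4947 - 0.178i)|11⟩

amp(|b₁b₂…⟩) = product of the factor amplitudes for bits b₁, b₂, …; only kets whose every factor amplitude is nonzero survive.
|00⟩: (0.8454)(0.1759) = 0.1487
|01⟩: (0.8454)(-0.9263 - 0.3333i) = (-0.7831 - 0.2818i)
|10⟩: (0.5341)(0.1759) = 0.09395
|11⟩: (0.5341)(-0.9263 - 0.3333i) = (-0.4947 - 0.178i)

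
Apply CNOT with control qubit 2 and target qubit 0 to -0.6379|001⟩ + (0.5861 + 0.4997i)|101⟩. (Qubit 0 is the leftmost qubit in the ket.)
(0.5861 + 0.4997i)|001⟩ - 0.6379|101⟩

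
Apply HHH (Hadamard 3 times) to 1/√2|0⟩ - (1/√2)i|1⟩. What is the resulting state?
(1/2 - (1/2)i)|0⟩ + (1/2 + (1/2)i)|1⟩

H² = I, so H^3 = H: a single Hadamard. With (a, b) = (1/√2, -(1/√2)i), H gives ((a + b)/√2, (a − b)/√2) = ((1/2 - (1/2)i), (1/2 + (1/2)i)).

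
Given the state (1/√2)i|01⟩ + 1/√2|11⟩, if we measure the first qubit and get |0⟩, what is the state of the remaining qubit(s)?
i|1⟩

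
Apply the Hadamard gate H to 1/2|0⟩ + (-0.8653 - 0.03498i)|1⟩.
(-0.2583 - 0.02473i)|0⟩ + (0.9654 + 0.02473i)|1⟩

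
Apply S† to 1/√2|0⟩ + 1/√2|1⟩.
1/√2|0⟩ - (1/√2)i|1⟩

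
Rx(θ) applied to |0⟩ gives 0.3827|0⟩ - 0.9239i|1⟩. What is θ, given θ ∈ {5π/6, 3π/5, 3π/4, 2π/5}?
3π/4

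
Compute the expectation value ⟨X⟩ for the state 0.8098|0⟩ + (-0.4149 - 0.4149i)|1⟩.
-0.672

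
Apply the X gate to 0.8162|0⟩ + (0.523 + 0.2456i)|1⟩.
(0.523 + 0.2456i)|0⟩ + 0.8162|1⟩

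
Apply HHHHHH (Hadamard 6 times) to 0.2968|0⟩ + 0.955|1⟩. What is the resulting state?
0.2968|0⟩ + 0.955|1⟩

H² = I, so an even number of Hadamards cancels: H^6 = I and the state is unchanged.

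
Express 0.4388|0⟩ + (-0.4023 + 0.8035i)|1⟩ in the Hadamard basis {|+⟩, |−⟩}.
(0.02581 + 0.5682i)|+⟩ + (0.5947 - 0.5682i)|−⟩

With |ψ⟩ = α|0⟩ + β|1⟩, the Hadamard-basis coefficients are ⟨+|ψ⟩ = (α + β)/√2 and ⟨−|ψ⟩ = (α − β)/√2.
Here α = 0.4388, β = (-0.4023 + 0.8035i): (α + β)/√2 = (0.02581 + 0.5682i), (α − β)/√2 = (0.5947 - 0.5682i).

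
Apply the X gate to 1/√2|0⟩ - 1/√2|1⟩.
-1/√2|0⟩ + 1/√2|1⟩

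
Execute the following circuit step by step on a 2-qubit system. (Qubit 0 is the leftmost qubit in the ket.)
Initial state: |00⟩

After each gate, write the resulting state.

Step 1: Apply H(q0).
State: 1/√2|00⟩ + 1/√2|10⟩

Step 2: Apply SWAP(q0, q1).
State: 1/√2|00⟩ + 1/√2|01⟩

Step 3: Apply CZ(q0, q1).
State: 1/√2|00⟩ + 1/√2|01⟩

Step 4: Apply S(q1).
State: 1/√2|00⟩ + (1/√2)i|01⟩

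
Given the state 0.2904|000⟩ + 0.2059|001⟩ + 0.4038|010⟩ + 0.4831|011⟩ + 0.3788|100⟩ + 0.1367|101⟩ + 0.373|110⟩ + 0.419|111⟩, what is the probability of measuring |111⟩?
0.1756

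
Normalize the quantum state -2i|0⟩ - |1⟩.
-0.8944i|0⟩ - 1/√5|1⟩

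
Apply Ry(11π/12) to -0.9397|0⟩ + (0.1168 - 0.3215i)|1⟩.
(-0.2385 + 0.3187i)|0⟩ + (-0.9164 - 0.04196i)|1⟩

Ry(11π/12) = [[cos(θ/2), −sin(θ/2)], [sin(θ/2), cos(θ/2)]]; θ = 11π/12, cos(θ/2) ≈ 0.130526, sin(θ/2) ≈ 0.991445.
With a = amp(|0⟩) = -0.9397 and b = amp(|1⟩) = (0.1168 - 0.3215i):
new amp(|0⟩) = (0.130526)·a + (-0.991445)·b = (-0.2385 + 0.3187i)
new amp(|1⟩) = (0.991445)·a + (0.130526)·b = (-0.9164 - 0.04196i)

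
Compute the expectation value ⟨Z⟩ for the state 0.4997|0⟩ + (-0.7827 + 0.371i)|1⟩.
-0.5006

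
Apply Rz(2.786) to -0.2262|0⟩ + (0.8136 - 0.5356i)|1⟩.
(-0.04001 + 0.2226i)|0⟩ + (0.6711 + 0.706i)|1⟩

Rz(2.786) = [[e^(−iθ/2), 0], [0, e^(iθ/2)]] with e^(±iθ/2) = cos(θ/2) ± i·sin(θ/2); θ = 2.786, cos(θ/2) ≈ 0.176861, sin(θ/2) ≈ 0.984236.
With a = amp(|0⟩) = -0.2262 and b = amp(|1⟩) = (0.8136 - 0.5356i):
new amp(|0⟩) = (0.176861 - 0.984236i)·a = (-0.04001 + 0.2226i)
new amp(|1⟩) = (0.176861 + 0.984236i)·b = (0.6711 + 0.706i)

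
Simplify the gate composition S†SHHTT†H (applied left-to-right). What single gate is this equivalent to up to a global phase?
H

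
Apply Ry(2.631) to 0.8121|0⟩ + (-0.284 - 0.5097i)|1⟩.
(0.4799 + 0.4932i)|0⟩ + (0.7141 - 0.1287i)|1⟩

Ry(2.631) = [[cos(θ/2), −sin(θ/2)], [sin(θ/2), cos(θ/2)]]; θ = 2.631, cos(θ/2) ≈ 0.252532, sin(θ/2) ≈ 0.967589.
With a = amp(|0⟩) = 0.8121 and b = amp(|1⟩) = (-0.284 - 0.5097i):
new amp(|0⟩) = (0.252532)·a + (-0.967589)·b = (0.4799 + 0.4932i)
new amp(|1⟩) = (0.967589)·a + (0.252532)·b = (0.7141 - 0.1287i)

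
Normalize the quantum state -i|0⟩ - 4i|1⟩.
-0.2425i|0⟩ - 0.9701i|1⟩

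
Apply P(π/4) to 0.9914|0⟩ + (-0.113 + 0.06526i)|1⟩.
0.9914|0⟩ + (-0.126 - 0.03376i)|1⟩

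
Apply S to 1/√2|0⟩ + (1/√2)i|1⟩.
1/√2|0⟩ - 1/√2|1⟩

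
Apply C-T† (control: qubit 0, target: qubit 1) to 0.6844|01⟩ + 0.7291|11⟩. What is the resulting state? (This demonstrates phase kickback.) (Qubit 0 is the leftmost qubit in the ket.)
0.6844|01⟩ + (0.5156 - 0.5156i)|11⟩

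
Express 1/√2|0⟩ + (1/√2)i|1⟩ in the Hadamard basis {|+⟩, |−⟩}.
(1/2 + (1/2)i)|+⟩ + (1/2 - (1/2)i)|−⟩

With |ψ⟩ = α|0⟩ + β|1⟩, the Hadamard-basis coefficients are ⟨+|ψ⟩ = (α + β)/√2 and ⟨−|ψ⟩ = (α − β)/√2.
Here α = 1/√2, β = (1/√2)i: (α + β)/√2 = (1/2 + (1/2)i), (α − β)/√2 = (1/2 - (1/2)i).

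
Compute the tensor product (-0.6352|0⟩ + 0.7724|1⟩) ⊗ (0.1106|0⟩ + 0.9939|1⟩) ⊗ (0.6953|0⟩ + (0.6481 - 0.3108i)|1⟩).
-0.04885|000⟩ + (-0.04553 + 0.02183i)|001⟩ - 0.439|010⟩ + (-0.4092 + 0.1962i)|011⟩ + 0.0594|100⟩ + (0.05537 - 0.02655i)|101⟩ + 0.5338|110⟩ + (0.4975 - 0.2386i)|111⟩

amp(|b₁b₂…⟩) = product of the factor amplitudes for bits b₁, b₂, …; only kets whose every factor amplitude is nonzero survive.
|000⟩: (-0.6352)(0.1106)(0.6953) = -0.04885
|001⟩: (-0.6352)(0.1106)(0.6481 - 0.3108i) = (-0.04553 + 0.02183i)
|010⟩: (-0.6352)(0.9939)(0.6953) = -0.439
|011⟩: (-0.6352)(0.9939)(0.6481 - 0.3108i) = (-0.4092 + 0.1962i)
|100⟩: (0.7724)(0.1106)(0.6953) = 0.0594
|101⟩: (0.7724)(0.1106)(0.6481 - 0.3108i) = (0.05537 - 0.02655i)
|110⟩: (0.7724)(0.9939)(0.6953) = 0.5338
|111⟩: (0.7724)(0.9939)(0.6481 - 0.3108i) = (0.4975 - 0.2386i)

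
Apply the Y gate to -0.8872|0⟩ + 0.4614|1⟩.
-0.4614i|0⟩ - 0.8872i|1⟩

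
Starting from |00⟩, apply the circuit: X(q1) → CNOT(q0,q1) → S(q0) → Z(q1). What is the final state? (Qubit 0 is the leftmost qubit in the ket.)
-|01⟩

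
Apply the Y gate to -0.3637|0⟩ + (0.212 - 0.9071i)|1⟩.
(-0.9071 - 0.212i)|0⟩ - 0.3637i|1⟩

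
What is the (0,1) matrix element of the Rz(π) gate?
0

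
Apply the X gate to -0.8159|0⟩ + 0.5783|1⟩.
0.5783|0⟩ - 0.8159|1⟩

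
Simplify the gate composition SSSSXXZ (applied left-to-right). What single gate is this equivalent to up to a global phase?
Z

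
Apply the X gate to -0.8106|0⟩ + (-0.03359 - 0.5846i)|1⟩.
(-0.03359 - 0.5846i)|0⟩ - 0.8106|1⟩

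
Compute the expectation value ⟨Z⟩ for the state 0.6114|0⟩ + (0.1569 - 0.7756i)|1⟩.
-0.2524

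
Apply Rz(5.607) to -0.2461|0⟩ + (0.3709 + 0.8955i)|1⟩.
(0.2322 + 0.08163i)|0⟩ + (-0.6469 - 0.7218i)|1⟩

Rz(5.607) = [[e^(−iθ/2), 0], [0, e^(iθ/2)]] with e^(±iθ/2) = cos(θ/2) ± i·sin(θ/2); θ = 5.607, cos(θ/2) ≈ -0.943389, sin(θ/2) ≈ 0.331688.
With a = amp(|0⟩) = -0.2461 and b = amp(|1⟩) = (0.3709 + 0.8955i):
new amp(|0⟩) = (-0.943389 - 0.331688i)·a = (0.2322 + 0.08163i)
new amp(|1⟩) = (-0.943389 + 0.331688i)·b = (-0.6469 - 0.7218i)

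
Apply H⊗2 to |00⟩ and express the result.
1/2|00⟩ + 1/2|01⟩ + 1/2|10⟩ + 1/2|11⟩

H⊗2 gives amp(|y⟩) = (1/2) Σ_x (−1)^(x·y) amp(|x⟩), where x·y is the number of positions in which both x and y have a 1.
|00⟩: (1)/2 = 1/2
|01⟩: (1)/2 = 1/2
|10⟩: (1)/2 = 1/2
|11⟩: (1)/2 = 1/2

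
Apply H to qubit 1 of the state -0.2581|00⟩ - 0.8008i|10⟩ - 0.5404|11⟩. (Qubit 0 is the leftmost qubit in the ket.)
-0.1825|00⟩ - 0.1825|01⟩ + (-0.3821 - 0.5663i)|10⟩ + (0.3821 - 0.5663i)|11⟩

H on qubit 1 mixes each pair of kets that differ only in qubit 1: amplitudes (a, b) of (|…0…⟩, |…1…⟩) become ((a + b)/√2, (a − b)/√2). Kets absent from the input have amplitude 0.
(|00⟩, |01⟩): (a, b) = (-0.2581, 0) → (-0.1825, -0.1825)
(|10⟩, |11⟩): (a, b) = (-0.8008i, -0.5404) → ((-0.3821 - 0.5663i), (0.3821 - 0.5663i))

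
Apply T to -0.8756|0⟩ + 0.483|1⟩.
-0.8756|0⟩ + (0.3415 + 0.3415i)|1⟩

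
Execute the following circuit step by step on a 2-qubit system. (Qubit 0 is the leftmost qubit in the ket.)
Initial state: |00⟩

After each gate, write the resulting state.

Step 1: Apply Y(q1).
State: i|01⟩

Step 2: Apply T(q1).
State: (-1/√2 + (1/√2)i)|01⟩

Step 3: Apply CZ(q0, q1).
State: (-1/√2 + (1/√2)i)|01⟩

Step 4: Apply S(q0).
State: (-1/√2 + (1/√2)i)|01⟩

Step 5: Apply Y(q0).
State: (-1/√2 - (1/√2)i)|11⟩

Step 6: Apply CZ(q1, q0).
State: (1/√2 + (1/√2)i)|11⟩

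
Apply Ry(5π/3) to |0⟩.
-0.866|0⟩ + 1/2|1⟩

Ry(5π/3) = [[cos(θ/2), −sin(θ/2)], [sin(θ/2), cos(θ/2)]]; θ = 5π/3, cos(θ/2) ≈ -0.866025, sin(θ/2) ≈ 0.5.
With a = amp(|0⟩) = 1 and b = amp(|1⟩) = 0:
new amp(|0⟩) = (-0.866025)·a + (-0.5)·b = -0.866
new amp(|1⟩) = (0.5)·a + (-0.866025)·b = 1/2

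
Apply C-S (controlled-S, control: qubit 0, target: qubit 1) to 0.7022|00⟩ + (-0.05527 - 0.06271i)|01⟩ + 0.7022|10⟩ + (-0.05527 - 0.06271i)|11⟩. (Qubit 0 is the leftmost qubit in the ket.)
0.7022|00⟩ + (-0.05527 - 0.06271i)|01⟩ + 0.7022|10⟩ + (0.06271 - 0.05527i)|11⟩

C-S leaves the control-|0⟩ kets |00⟩, |01⟩ unchanged and applies S to qubit 1 on the control-|1⟩ pair (|10⟩, |11⟩).
S = [[1, 0], [0, i]].
With a = amp(|10⟩) = 0.7022 and b = amp(|11⟩) = (-0.05527 - 0.06271i):
new amp(|10⟩) = (1)·a = 0.7022
new amp(|11⟩) = (i)·b = (0.06271 - 0.05527i)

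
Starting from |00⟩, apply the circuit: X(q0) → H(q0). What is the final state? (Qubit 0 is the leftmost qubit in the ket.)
1/√2|00⟩ - 1/√2|10⟩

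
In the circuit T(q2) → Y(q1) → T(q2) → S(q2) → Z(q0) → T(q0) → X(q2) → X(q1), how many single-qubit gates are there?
8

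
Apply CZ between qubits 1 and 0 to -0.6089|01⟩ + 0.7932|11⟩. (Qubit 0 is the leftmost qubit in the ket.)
-0.6089|01⟩ - 0.7932|11⟩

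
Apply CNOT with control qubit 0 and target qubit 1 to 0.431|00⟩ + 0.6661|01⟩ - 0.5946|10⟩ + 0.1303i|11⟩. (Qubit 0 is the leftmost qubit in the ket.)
0.431|00⟩ + 0.6661|01⟩ + 0.1303i|10⟩ - 0.5946|11⟩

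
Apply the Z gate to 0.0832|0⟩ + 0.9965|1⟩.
0.0832|0⟩ - 0.9965|1⟩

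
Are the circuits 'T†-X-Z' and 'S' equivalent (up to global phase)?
No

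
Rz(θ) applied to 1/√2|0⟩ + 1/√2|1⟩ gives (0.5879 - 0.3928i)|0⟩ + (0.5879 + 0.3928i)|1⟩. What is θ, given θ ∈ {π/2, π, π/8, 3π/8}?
3π/8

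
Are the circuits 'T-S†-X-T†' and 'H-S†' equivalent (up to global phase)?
No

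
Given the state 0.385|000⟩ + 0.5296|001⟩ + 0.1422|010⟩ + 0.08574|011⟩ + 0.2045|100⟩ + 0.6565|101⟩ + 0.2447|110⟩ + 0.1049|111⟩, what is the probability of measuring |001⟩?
0.2805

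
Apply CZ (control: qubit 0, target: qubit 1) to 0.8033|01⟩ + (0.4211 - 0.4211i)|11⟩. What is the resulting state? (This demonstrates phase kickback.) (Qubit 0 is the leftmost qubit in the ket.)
0.8033|01⟩ + (-0.4211 + 0.4211i)|11⟩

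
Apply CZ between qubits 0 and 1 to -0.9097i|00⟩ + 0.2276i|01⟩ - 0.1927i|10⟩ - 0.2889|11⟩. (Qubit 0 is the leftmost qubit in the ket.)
-0.9097i|00⟩ + 0.2276i|01⟩ - 0.1927i|10⟩ + 0.2889|11⟩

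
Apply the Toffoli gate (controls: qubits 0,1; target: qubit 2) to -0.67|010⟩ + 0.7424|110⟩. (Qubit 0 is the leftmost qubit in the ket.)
-0.67|010⟩ + 0.7424|111⟩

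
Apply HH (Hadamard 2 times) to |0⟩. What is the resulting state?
|0⟩

H² = I, so an even number of Hadamards cancels: H^2 = I and the state is unchanged.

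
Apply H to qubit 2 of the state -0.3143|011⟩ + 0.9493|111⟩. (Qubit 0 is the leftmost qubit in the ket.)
-0.2222|010⟩ + 0.2222|011⟩ + 0.6713|110⟩ - 0.6713|111⟩

H on qubit 2 mixes each pair of kets that differ only in qubit 2: amplitudes (a, b) of (|…0…⟩, |…1…⟩) become ((a + b)/√2, (a − b)/√2). Kets absent from the input have amplitude 0.
(|010⟩, |011⟩): (a, b) = (0, -0.3143) → (-0.2222, 0.2222)
(|110⟩, |111⟩): (a, b) = (0, 0.9493) → (0.6713, -0.6713)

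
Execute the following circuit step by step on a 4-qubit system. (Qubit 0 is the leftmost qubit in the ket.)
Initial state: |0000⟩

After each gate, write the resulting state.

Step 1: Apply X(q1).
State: |0100⟩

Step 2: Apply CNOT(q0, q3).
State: |0100⟩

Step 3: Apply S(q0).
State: |0100⟩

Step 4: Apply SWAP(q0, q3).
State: |0100⟩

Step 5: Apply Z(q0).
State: |0100⟩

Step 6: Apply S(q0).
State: |0100⟩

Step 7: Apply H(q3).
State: 1/√2|0100⟩ + 1/√2|0101⟩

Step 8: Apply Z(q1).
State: -1/√2|0100⟩ - 1/√2|0101⟩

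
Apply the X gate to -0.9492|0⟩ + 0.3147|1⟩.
0.3147|0⟩ - 0.9492|1⟩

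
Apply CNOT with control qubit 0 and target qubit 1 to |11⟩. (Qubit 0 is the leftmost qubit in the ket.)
|10⟩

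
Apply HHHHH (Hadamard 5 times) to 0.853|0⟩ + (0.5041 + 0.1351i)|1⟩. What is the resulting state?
(0.9596 + 0.09553i)|0⟩ + (0.2467 - 0.09553i)|1⟩

H² = I, so H^5 = H: a single Hadamard. With (a, b) = (0.853, (0.5041 + 0.1351i)), H gives ((a + b)/√2, (a − b)/√2) = ((0.9596 + 0.09553i), (0.2467 - 0.09553i)).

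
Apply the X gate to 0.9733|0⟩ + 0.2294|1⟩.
0.2294|0⟩ + 0.9733|1⟩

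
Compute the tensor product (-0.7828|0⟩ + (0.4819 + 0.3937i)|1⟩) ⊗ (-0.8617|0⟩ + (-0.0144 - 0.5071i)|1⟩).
0.6745|00⟩ + (0.01127 + 0.397i)|01⟩ + (-0.4153 - 0.3393i)|10⟩ + (0.1927 - 0.25i)|11⟩

amp(|b₁b₂…⟩) = product of the factor amplitudes for bits b₁, b₂, …; only kets whose every factor amplitude is nonzero survive.
|00⟩: (-0.7828)(-0.8617) = 0.6745
|01⟩: (-0.7828)(-0.0144 - 0.5071i) = (0.01127 + 0.397i)
|10⟩: (0.4819 + 0.3937i)(-0.8617) = (-0.4153 - 0.3393i)
|11⟩: (0.4819 + 0.3937i)(-0.0144 - 0.5071i) = (0.1927 - 0.25i)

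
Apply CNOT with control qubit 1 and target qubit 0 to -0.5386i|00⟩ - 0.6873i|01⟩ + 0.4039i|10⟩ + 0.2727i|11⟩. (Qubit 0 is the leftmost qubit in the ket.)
-0.5386i|00⟩ + 0.2727i|01⟩ + 0.4039i|10⟩ - 0.6873i|11⟩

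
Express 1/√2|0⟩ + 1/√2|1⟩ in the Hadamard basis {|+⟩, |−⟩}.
|+⟩

With |ψ⟩ = α|0⟩ + β|1⟩, the Hadamard-basis coefficients are ⟨+|ψ⟩ = (α + β)/√2 and ⟨−|ψ⟩ = (α − β)/√2.
Here α = 1/√2, β = 1/√2: (α + β)/√2 = 1, (α − β)/√2 = 0.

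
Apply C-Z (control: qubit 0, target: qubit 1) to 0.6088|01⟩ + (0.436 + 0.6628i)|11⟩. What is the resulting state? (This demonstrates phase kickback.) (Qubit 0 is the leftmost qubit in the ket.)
0.6088|01⟩ + (-0.436 - 0.6628i)|11⟩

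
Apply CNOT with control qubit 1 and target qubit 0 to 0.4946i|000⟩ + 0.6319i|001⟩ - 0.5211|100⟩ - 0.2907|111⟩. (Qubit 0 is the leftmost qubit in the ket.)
0.4946i|000⟩ + 0.6319i|001⟩ - 0.2907|011⟩ - 0.5211|100⟩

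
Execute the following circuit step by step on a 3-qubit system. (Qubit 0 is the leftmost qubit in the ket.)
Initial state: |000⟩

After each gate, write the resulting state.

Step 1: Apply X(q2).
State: |001⟩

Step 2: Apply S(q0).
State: |001⟩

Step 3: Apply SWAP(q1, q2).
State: |010⟩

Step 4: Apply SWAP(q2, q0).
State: |010⟩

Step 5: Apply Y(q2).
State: i|011⟩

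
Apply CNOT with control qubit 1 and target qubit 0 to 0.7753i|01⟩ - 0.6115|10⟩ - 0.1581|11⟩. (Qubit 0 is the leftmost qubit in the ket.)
-0.1581|01⟩ - 0.6115|10⟩ + 0.7753i|11⟩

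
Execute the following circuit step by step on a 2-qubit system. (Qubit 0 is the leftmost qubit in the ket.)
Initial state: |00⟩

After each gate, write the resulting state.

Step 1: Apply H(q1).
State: 1/√2|00⟩ + 1/√2|01⟩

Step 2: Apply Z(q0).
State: 1/√2|00⟩ + 1/√2|01⟩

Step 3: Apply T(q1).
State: 1/√2|00⟩ + (1/2 + (1/2)i)|01⟩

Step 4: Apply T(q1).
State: 1/√2|00⟩ + (1/√2)i|01⟩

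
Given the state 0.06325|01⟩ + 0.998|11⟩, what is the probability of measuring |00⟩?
0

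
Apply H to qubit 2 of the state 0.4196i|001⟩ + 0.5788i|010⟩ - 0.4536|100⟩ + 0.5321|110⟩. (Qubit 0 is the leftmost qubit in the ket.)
0.2967i|000⟩ - 0.2967i|001⟩ + 0.4093i|010⟩ + 0.4093i|011⟩ - 0.3207|100⟩ - 0.3207|101⟩ + 0.3763|110⟩ + 0.3763|111⟩

H on qubit 2 mixes each pair of kets that differ only in qubit 2: amplitudes (a, b) of (|…0…⟩, |…1…⟩) become ((a + b)/√2, (a − b)/√2). Kets absent from the input have amplitude 0.
(|000⟩, |001⟩): (a, b) = (0, 0.4196i) → (0.2967i, -0.2967i)
(|010⟩, |011⟩): (a, b) = (0.5788i, 0) → (0.4093i, 0.4093i)
(|100⟩, |101⟩): (a, b) = (-0.4536, 0) → (-0.3207, -0.3207)
(|110⟩, |111⟩): (a, b) = (0.5321, 0) → (0.3763, 0.3763)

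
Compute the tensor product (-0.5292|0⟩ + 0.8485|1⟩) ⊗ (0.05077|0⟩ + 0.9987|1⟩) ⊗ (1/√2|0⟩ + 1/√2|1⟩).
-0.019|000⟩ - 0.019|001⟩ - 0.3737|010⟩ - 0.3737|011⟩ + 0.03046|100⟩ + 0.03046|101⟩ + 0.5992|110⟩ + 0.5992|111⟩

amp(|b₁b₂…⟩) = product of the factor amplitudes for bits b₁, b₂, …; only kets whose every factor amplitude is nonzero survive.
|000⟩: (-0.5292)(0.05077)(1/√2) = -0.019
|001⟩: (-0.5292)(0.05077)(1/√2) = -0.019
|010⟩: (-0.5292)(0.9987)(1/√2) = -0.3737
|011⟩: (-0.5292)(0.9987)(1/√2) = -0.3737
|100⟩: (0.8485)(0.05077)(1/√2) = 0.03046
|101⟩: (0.8485)(0.05077)(1/√2) = 0.03046
|110⟩: (0.8485)(0.9987)(1/√2) = 0.5992
|111⟩: (0.8485)(0.9987)(1/√2) = 0.5992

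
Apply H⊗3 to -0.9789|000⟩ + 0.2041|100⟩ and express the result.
-0.2739|000⟩ - 0.2739|001⟩ - 0.2739|010⟩ - 0.2739|011⟩ - 0.4183|100⟩ - 0.4183|101⟩ - 0.4183|110⟩ - 0.4183|111⟩

H⊗3 gives amp(|y⟩) = (1/2√2) Σ_x (−1)^(x·y) amp(|x⟩), where x·y is the number of positions in which both x and y have a 1.
|000⟩: (-0.9789 + 0.2041)/(2√2) = -0.2739
|001⟩: (-0.9789 + 0.2041)/(2√2) = -0.2739
|010⟩: (-0.9789 + 0.2041)/(2√2) = -0.2739
|011⟩: (-0.9789 + 0.2041)/(2√2) = -0.2739
|100⟩: (-0.9789 - 0.2041)/(2√2) = -0.4183
|101⟩: (-0.9789 - 0.2041)/(2√2) = -0.4183
|110⟩: (-0.9789 - 0.2041)/(2√2) = -0.4183
|111⟩: (-0.9789 - 0.2041)/(2√2) = -0.4183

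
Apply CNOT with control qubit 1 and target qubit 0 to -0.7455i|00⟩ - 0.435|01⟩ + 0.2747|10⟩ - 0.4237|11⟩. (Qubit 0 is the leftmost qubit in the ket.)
-0.7455i|00⟩ - 0.4237|01⟩ + 0.2747|10⟩ - 0.435|11⟩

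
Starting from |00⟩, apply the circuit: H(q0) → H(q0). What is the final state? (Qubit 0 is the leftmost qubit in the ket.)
|00⟩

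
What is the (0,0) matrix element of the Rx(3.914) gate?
-0.3767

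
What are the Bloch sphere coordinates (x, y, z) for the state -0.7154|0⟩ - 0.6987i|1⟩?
(0, 0.9997, 0.02362)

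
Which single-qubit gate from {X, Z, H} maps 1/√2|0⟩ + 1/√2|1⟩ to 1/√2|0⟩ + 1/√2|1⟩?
X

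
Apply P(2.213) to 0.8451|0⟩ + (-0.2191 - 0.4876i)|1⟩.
0.8451|0⟩ + (0.5217 + 0.1166i)|1⟩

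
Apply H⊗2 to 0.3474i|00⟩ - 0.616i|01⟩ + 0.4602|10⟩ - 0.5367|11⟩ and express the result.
(-0.03825 - 0.1343i)|00⟩ + (0.4985 + 0.4817i)|01⟩ + (0.03825 - 0.1343i)|10⟩ + (-0.4985 + 0.4817i)|11⟩

H⊗2 gives amp(|y⟩) = (1/2) Σ_x (−1)^(x·y) amp(|x⟩), where x·y is the number of positions in which both x and y have a 1.
|00⟩: (0.3474i - 0.616i + 0.4602 - 0.5367)/2 = (-0.03825 - 0.1343i)
|01⟩: (0.3474i + 0.616i + 0.4602 + 0.5367)/2 = (0.4985 + 0.4817i)
|10⟩: (0.3474i - 0.616i - 0.4602 + 0.5367)/2 = (0.03825 - 0.1343i)
|11⟩: (0.3474i + 0.616i - 0.4602 - 0.5367)/2 = (-0.4985 + 0.4817i)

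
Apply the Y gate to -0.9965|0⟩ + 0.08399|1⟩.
-0.08399i|0⟩ - 0.9965i|1⟩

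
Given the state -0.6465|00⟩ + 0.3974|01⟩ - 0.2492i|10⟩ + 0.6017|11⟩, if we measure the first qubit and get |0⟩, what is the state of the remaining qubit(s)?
-0.8519|0⟩ + 0.5237|1⟩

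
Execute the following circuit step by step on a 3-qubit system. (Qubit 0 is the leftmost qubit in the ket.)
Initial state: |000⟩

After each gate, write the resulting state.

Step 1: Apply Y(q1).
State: i|010⟩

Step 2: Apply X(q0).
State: i|110⟩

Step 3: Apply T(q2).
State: i|110⟩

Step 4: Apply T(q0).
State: (-1/√2 + (1/√2)i)|110⟩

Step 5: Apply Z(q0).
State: (1/√2 - (1/√2)i)|110⟩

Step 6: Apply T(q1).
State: |110⟩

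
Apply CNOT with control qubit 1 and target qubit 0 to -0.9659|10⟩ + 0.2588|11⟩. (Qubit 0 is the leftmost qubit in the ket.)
0.2588|01⟩ - 0.9659|10⟩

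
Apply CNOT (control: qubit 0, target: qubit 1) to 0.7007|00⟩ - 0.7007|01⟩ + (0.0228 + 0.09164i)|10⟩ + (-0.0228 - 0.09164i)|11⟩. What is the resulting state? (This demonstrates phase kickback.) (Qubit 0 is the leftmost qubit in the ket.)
0.7007|00⟩ - 0.7007|01⟩ + (-0.0228 - 0.09164i)|10⟩ + (0.0228 + 0.09164i)|11⟩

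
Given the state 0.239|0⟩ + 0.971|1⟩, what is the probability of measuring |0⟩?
0.05712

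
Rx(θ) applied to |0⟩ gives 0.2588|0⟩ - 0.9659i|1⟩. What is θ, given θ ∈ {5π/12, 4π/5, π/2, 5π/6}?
5π/6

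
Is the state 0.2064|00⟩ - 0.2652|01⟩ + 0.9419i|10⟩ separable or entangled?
Entangled

Writing the state as a|00⟩ + b|01⟩ + c|10⟩ + d|11⟩, it is a product state iff ad − bc = 0.
Here (a, b, c, d) = (0.2064, -0.2652, 0.9419i, 0): ad − bc = (0.2064)(0) − (-0.2652)(0.9419i) = 0.2498i ≠ 0, so the state is entangled.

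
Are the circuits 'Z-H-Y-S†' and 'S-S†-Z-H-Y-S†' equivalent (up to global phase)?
Yes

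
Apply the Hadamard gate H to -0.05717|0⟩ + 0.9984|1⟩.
0.6656|0⟩ - 0.7464|1⟩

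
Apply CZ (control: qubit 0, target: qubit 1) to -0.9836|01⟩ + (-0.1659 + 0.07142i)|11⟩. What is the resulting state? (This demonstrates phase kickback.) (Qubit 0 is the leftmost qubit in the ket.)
-0.9836|01⟩ + (0.1659 - 0.07142i)|11⟩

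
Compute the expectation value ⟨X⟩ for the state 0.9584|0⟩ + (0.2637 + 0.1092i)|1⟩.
0.5055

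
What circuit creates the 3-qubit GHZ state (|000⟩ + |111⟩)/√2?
H(q0) → CNOT(q0,q1) → CNOT(q0,q2)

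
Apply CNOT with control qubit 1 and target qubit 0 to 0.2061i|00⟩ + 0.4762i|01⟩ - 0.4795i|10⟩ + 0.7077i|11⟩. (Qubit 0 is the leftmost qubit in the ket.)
0.2061i|00⟩ + 0.7077i|01⟩ - 0.4795i|10⟩ + 0.4762i|11⟩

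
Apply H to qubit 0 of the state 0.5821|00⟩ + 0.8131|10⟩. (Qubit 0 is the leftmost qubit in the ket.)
0.9866|00⟩ - 0.1633|10⟩

H on qubit 0 mixes each pair of kets that differ only in qubit 0: amplitudes (a, b) of (|…0…⟩, |…1…⟩) become ((a + b)/√2, (a − b)/√2). Kets absent from the input have amplitude 0.
(|00⟩, |10⟩): (a, b) = (0.5821, 0.8131) → (0.9866, -0.1633)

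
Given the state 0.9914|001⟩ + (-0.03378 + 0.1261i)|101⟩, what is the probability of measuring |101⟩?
0.01704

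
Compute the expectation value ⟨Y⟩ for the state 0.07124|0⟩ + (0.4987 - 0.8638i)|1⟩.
-0.1231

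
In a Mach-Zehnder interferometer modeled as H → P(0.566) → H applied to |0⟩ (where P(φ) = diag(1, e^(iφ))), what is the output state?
(0.922 + 0.2681i)|0⟩ + (0.07797 - 0.2681i)|1⟩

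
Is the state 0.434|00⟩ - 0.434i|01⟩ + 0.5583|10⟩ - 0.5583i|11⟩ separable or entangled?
Separable

Writing the state as a|00⟩ + b|01⟩ + c|10⟩ + d|11⟩, it is a product state iff ad − bc = 0.
Here (a, b, c, d) = (0.434, -0.434i, 0.5583, -0.5583i): ad − bc = (0.434)(-0.5583i) − (-0.434i)(0.5583) = 0, so the state is separable.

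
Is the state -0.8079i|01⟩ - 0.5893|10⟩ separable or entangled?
Entangled

Writing the state as a|00⟩ + b|01⟩ + c|10⟩ + d|11⟩, it is a product state iff ad − bc = 0.
Here (a, b, c, d) = (0, -0.8079i, -0.5893, 0): ad − bc = (0)(0) − (-0.8079i)(-0.5893) = -0.4761i ≠ 0, so the state is entangled.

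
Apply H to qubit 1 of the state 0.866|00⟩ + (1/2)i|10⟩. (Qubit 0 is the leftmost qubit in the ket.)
0.6124|00⟩ + 0.6124|01⟩ + (1/√8)i|10⟩ + (1/√8)i|11⟩

H on qubit 1 mixes each pair of kets that differ only in qubit 1: amplitudes (a, b) of (|…0…⟩, |…1…⟩) become ((a + b)/√2, (a − b)/√2). Kets absent from the input have amplitude 0.
(|00⟩, |01⟩): (a, b) = (0.866, 0) → (0.6124, 0.6124)
(|10⟩, |11⟩): (a, b) = ((1/2)i, 0) → ((1/√8)i, (1/√8)i)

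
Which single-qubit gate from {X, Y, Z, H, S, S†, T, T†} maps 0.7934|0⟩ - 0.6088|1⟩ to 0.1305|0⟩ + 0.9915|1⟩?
H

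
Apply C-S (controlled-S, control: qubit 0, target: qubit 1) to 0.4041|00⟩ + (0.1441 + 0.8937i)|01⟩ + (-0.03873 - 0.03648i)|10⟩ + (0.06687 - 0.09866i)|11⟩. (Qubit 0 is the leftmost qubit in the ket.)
0.4041|00⟩ + (0.1441 + 0.8937i)|01⟩ + (-0.03873 - 0.03648i)|10⟩ + (0.09866 + 0.06687i)|11⟩

C-S leaves the control-|0⟩ kets |00⟩, |01⟩ unchanged and applies S to qubit 1 on the control-|1⟩ pair (|10⟩, |11⟩).
S = [[1, 0], [0, i]].
With a = amp(|10⟩) = (-0.03873 - 0.03648i) and b = amp(|11⟩) = (0.06687 - 0.09866i):
new amp(|10⟩) = (1)·a = (-0.03873 - 0.03648i)
new amp(|11⟩) = (i)·b = (0.09866 + 0.06687i)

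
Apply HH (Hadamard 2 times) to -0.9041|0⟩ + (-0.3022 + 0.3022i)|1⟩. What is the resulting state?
-0.9041|0⟩ + (-0.3022 + 0.3022i)|1⟩

H² = I, so an even number of Hadamards cancels: H^2 = I and the state is unchanged.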